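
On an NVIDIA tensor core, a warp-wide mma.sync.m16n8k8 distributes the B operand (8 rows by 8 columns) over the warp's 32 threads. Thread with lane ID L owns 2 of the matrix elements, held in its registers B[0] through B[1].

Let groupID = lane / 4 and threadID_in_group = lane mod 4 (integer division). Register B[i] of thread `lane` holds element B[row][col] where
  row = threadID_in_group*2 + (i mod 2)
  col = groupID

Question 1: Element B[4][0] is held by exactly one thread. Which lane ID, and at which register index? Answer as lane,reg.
2,0

c:0=>grp=0  r:4=>tig=2,lo=0
L=0*4+2=2  i=0=0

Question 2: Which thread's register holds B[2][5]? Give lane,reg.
c:5=>grp=5  r:2=>tig=1,lo=0
L=5*4+1=21  i=0=0

21,0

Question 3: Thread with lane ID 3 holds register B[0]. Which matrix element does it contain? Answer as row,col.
6,0

L=3→G=3>>2=0, T=3&3=3
[0]→row 3·2+0=6  col G=0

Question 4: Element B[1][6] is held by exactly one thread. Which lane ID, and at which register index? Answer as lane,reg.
24,1

c:6=>grp=6  r:1=>tig=0,lo=1
L=6*4+0=24  i=1=1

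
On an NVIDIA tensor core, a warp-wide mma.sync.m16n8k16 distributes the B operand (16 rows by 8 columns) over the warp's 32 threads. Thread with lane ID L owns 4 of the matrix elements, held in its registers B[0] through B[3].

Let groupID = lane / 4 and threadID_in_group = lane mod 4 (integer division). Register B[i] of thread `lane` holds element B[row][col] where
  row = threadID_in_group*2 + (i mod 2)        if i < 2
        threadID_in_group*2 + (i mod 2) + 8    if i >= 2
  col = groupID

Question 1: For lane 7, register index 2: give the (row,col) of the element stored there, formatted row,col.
14,1

7: G=1,T=3
[2] (3*2+0+8,1) = (14,1)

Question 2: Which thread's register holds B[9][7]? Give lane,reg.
c=7->g=7  r=9->rb=1,t=0,b0=1
L=7*4+0=28  i=1*2+1=3

28,3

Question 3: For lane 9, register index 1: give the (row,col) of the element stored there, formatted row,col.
3,2

lane 9: grp=2 (9/4), tig=1 (9%4)
i=1: r=1*2+1+0=3, c=grp=2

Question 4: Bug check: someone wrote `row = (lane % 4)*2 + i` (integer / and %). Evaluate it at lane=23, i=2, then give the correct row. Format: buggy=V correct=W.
buggy=8 correct=14

`(lane % 4)*2 + i`[23,2]=>8
23: grp=5,tig=3
[2] (3*2+0+8,5) = (14,5)
row: 8 vs 14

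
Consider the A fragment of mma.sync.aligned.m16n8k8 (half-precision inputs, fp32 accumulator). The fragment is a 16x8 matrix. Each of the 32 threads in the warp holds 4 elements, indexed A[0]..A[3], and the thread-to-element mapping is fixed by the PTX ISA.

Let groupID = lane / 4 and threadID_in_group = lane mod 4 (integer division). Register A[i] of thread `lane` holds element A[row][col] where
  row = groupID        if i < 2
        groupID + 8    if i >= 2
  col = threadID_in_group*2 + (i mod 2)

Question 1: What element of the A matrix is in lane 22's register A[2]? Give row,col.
13,4

lane 22=>22/4=5, 22 mod 4=2
i=2  r:5+8=>13  c:2·2+0=>4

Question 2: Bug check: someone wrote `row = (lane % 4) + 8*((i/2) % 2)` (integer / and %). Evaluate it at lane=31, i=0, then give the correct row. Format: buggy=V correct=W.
`(lane % 4) + 8*((i/2) % 2)`[31,0]->3
31: g=7,t=3
[0] (7+0,3*2+0) = (7,6)
row: 3 vs 7

buggy=3 correct=7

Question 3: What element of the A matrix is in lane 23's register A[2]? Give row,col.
13,6

lane 23: G=5 (23/4), T=3 (23%4)
i=2: r=5+8=13, c=3*2+0=6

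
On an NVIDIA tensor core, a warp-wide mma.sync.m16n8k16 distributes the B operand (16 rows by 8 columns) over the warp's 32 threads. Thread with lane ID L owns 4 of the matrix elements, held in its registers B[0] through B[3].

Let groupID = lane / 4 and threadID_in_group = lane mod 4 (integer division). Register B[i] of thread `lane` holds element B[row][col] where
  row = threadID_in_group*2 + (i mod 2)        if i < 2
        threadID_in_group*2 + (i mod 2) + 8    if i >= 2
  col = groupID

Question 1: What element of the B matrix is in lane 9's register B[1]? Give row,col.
3,2

9: gr=2,th=1
[1] (1*2+1+0,2) = (3,2)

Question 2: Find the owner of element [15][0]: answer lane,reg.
c: 0->gid=0  r: 15->r8=1,tid=3,i&1=1
L=0*4+3=3  i=1*2+1=3

3,3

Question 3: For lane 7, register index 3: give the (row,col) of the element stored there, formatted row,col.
15,1

lane 7->7/4=1, 7 mod 4=3
i=3  r:2·3+1+8->15  c:1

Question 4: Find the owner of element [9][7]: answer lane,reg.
c=7⇒gr=7  r=9⇒Rb=1,th=0,odd=1
L=7*4+0=28  i=1*2+1=3

28,3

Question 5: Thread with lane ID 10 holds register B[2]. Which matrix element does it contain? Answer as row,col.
lane 10: gr=2 (10/4), th=2 (10%4)
i=2: r=2*2+0+8=12, c=gr=2

12,2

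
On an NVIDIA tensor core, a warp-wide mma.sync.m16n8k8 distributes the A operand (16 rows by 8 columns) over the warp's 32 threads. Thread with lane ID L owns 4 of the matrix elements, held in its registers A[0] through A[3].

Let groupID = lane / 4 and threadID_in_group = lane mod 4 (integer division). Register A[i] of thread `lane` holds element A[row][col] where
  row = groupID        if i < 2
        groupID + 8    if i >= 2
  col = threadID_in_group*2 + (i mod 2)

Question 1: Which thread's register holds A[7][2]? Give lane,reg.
r=7->g=7,rb=0  c=2->t=1,b0=0
L=7*4+1=29  i=0*2+0=0

29,0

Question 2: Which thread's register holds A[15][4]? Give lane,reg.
r=15→G=7,rhi=1  c=4→T=2,p=0
L=7*4+2=30  i=1*2+0=2

30,2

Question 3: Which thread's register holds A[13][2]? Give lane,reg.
r: 13->gid=5,r8=1  c: 2->tid=1,i&1=0
L=5*4+1=21  i=1*2+0=2

21,2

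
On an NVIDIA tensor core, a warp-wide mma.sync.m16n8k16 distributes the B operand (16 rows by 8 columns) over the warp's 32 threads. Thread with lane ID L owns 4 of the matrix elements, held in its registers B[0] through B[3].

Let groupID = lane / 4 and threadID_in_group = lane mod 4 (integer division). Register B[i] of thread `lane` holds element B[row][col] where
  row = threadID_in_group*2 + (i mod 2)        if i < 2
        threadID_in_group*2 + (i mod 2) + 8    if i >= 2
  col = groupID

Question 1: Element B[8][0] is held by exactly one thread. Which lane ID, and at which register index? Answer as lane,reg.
0,2

c=0->g=0  r=8->rb=1,t=0,b0=0
L=0*4+0=0  i=1*2+0=2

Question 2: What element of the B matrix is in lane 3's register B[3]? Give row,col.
15,0

3: gid=0,tid=3
[3] (3*2+1+8,0) = (15,0)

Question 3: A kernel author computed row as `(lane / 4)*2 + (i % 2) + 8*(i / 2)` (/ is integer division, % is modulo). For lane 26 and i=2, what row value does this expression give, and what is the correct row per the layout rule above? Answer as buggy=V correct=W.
buggy=20 correct=12

`(lane / 4)*2 + (i % 2) + 8*(i / 2)`[26,2]=>20
lane 26: grp=6 (26/4), tig=2 (26%4)
i=2: r=2*2+0+8=12, c=grp=6
row: 20 vs 12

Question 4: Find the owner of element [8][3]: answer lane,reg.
12,2

c: 3->gid=3  r: 8->r8=1,tid=0,i&1=0
L=3*4+0=12  i=1*2+0=2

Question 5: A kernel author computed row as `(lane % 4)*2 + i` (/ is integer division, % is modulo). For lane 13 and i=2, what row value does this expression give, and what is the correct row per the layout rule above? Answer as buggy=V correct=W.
`(lane % 4)*2 + i`[13,2]->4
lane 13: gid=3 (13/4), tid=1 (13%4)
i=2: r=1*2+0+8=10, c=gid=3
row: 4 vs 10

buggy=4 correct=10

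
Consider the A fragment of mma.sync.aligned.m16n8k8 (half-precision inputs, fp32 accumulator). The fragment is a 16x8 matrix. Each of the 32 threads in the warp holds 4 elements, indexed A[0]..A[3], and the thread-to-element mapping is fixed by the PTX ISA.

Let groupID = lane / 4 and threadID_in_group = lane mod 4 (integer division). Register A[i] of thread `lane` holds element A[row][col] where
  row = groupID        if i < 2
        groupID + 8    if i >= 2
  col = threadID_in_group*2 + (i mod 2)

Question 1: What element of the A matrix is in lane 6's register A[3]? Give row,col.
9,5

L=6->gid=6>>2=1, tid=6&3=2
[3]->row 1+8=9  col 2·2+1=5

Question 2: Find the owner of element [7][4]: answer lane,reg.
r=7->g=7,rb=0  c=4->t=2,b0=0
L=7*4+2=30  i=0*2+0=0

30,0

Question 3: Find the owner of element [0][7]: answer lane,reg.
r: 0->gid=0,r8=0  c: 7->tid=3,i&1=1
L=0*4+3=3  i=0*2+1=1

3,1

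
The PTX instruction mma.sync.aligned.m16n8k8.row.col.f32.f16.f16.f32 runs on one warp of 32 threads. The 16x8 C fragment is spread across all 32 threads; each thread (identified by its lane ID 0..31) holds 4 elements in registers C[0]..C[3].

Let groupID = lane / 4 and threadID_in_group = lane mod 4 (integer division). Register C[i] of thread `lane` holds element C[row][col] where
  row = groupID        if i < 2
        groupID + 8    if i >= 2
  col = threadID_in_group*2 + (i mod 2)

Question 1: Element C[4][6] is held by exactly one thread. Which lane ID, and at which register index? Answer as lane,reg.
19,0

r=4→G=4,rhi=0  c=6→T=3,p=0
L=4*4+3=19  i=0*2+0=0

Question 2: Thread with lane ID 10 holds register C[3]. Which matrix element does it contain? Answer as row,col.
10,5

lane 10→10/4=2, 10 mod 4=2
i=3  r:2+8→10  c:2·2+1→5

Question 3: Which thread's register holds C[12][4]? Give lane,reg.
r=12->g=4,rb=1  c=4->t=2,b0=0
L=4*4+2=18  i=1*2+0=2

18,2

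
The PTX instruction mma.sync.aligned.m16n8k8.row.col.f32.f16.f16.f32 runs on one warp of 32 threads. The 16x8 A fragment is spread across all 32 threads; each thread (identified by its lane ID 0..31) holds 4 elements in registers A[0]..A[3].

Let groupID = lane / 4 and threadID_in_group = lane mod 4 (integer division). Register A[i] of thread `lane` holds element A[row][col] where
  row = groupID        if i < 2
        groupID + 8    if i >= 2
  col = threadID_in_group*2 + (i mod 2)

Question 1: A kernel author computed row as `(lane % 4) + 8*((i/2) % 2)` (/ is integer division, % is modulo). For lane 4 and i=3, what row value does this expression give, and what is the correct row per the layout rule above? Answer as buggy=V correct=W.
buggy=8 correct=9

`(lane % 4) + 8*((i/2) % 2)`[4,3]⇒8
4: gr=1,th=0
[3] (1+8,0*2+1) = (9,1)
row: 8 vs 9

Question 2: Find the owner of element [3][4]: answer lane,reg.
14,0

r=3⇒gr=3,Rb=0  c=4⇒th=2,odd=0
L=3*4+2=14  i=0*2+0=0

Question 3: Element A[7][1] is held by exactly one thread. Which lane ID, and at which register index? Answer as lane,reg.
r:7=>grp=7,rB=0  c:1=>tig=0,lo=1
L=7*4+0=28  i=0*2+1=1

28,1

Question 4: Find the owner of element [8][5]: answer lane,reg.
2,3

r=8→G=0,rhi=1  c=5→T=2,p=1
L=0*4+2=2  i=1*2+1=3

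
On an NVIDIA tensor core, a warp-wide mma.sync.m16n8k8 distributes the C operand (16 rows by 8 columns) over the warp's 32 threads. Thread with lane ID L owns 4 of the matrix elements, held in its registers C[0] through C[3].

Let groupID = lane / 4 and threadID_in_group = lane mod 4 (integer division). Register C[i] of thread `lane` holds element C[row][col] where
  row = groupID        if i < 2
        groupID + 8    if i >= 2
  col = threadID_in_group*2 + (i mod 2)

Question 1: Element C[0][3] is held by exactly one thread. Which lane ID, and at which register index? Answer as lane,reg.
r=0->g=0,rb=0  c=3->t=1,b0=1
L=0*4+1=1  i=0*2+1=1

1,1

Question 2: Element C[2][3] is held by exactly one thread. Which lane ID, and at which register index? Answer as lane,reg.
9,1

r: 2->gid=2,r8=0  c: 3->tid=1,i&1=1
L=2*4+1=9  i=0*2+1=1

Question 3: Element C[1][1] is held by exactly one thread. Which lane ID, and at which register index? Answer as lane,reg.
4,1

r: 1->gid=1,r8=0  c: 1->tid=0,i&1=1
L=1*4+0=4  i=0*2+1=1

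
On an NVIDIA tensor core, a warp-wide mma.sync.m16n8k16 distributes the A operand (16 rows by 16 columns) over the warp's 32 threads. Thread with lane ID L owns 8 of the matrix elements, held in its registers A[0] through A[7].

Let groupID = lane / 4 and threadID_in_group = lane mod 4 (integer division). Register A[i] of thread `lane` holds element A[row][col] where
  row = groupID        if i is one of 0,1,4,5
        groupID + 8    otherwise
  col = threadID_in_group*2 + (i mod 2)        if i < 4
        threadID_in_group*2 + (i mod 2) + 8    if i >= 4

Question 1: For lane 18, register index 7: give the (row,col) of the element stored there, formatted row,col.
lane 18: gr=4 (18/4), th=2 (18%4)
i=7: r=4+8=12, c=2*2+1+8=13

12,13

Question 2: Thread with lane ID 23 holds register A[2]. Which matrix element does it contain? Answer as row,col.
13,6

L=23→G=23>>2=5, T=23&3=3
[2]→row 5+8=13  col 3·2+0+0=6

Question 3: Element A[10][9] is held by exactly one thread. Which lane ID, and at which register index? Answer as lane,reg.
8,7

r:10=>grp=2,rB=1  c:9=>cB=1,tig=0,lo=1
L=2*4+0=8  i=1*4+1*2+1=7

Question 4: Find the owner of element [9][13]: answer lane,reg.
6,7

r=9→G=1,rhi=1  c=13→chi=1,T=2,p=1
L=1*4+2=6  i=1*4+1*2+1=7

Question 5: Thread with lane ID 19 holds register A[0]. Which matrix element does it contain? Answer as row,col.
4,6

L=19=>grp=19>>2=4, tig=19&3=3
[0]=>row 4+0=4  col 3·2+0+0=6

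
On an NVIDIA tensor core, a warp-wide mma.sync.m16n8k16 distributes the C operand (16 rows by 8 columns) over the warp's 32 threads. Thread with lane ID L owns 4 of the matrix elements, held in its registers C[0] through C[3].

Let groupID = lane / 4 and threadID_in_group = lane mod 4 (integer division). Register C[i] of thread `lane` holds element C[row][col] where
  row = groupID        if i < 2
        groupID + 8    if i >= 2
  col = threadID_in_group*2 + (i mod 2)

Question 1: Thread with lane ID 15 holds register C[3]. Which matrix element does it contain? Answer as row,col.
11,7

lane 15: g=3 (15/4), t=3 (15%4)
i=3: r=3+8=11, c=3*2+1=7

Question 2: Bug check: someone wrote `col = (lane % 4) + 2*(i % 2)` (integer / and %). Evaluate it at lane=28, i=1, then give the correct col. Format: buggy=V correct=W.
buggy=2 correct=1

`(lane % 4) + 2*(i % 2)`[28,1]->2
L=28->gid=28>>2=7, tid=28&3=0
[1]->row 7+0=7  col 0·2+1=1
col: 2 vs 1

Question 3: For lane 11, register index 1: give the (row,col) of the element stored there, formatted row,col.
2,7

lane 11: g=2 (11/4), t=3 (11%4)
i=1: r=2+0=2, c=3*2+1=7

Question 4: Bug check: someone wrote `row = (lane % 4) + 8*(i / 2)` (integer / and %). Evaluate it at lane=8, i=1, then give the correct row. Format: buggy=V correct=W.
buggy=0 correct=2

`(lane % 4) + 8*(i / 2)`[8,1]⇒0
L=8⇒gr=8>>2=2, th=8&3=0
[1]⇒row 2+0=2  col 0·2+1=1
row: 0 vs 2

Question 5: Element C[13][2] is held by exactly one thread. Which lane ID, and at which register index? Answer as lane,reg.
21,2

r:13=>grp=5,rB=1  c:2=>tig=1,lo=0
L=5*4+1=21  i=1*2+0=2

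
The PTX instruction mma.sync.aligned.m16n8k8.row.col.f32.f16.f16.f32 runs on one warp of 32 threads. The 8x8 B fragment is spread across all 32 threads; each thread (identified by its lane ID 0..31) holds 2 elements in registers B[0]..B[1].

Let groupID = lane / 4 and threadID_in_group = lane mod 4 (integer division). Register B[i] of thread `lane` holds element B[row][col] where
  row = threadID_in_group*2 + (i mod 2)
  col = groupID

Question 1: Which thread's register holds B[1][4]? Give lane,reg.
c=4→G=4  r=1→T=0,p=1
L=4*4+0=16  i=1=1

16,1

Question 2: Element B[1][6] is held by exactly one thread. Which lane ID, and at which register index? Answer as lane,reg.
c=6->g=6  r=1->t=0,b0=1
L=6*4+0=24  i=1=1

24,1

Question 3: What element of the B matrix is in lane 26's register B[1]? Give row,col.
26: grp=6,tig=2
[1] (2*2+1,6) = (5,6)

5,6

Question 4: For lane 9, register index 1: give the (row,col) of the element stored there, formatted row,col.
L=9=>grp=9>>2=2, tig=9&3=1
[1]=>row 1·2+1=3  col grp=2

3,2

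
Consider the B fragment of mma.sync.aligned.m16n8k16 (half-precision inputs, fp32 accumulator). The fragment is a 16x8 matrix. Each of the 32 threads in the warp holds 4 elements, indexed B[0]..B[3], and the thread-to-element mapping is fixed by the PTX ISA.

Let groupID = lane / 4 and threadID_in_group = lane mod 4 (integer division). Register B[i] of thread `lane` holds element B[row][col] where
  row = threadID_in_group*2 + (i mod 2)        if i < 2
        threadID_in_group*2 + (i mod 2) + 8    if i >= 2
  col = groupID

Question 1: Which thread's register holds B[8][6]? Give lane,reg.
c=6⇒gr=6  r=8⇒Rb=1,th=0,odd=0
L=6*4+0=24  i=1*2+0=2

24,2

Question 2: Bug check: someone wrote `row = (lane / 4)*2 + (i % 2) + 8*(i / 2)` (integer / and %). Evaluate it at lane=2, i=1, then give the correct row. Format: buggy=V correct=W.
buggy=1 correct=5

`(lane / 4)*2 + (i % 2) + 8*(i / 2)`[2,1]=>1
L=2=>grp=2>>2=0, tig=2&3=2
[1]=>row 2·2+1+0=5  col grp=0
row: 1 vs 5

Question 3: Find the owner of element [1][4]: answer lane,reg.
16,1

c:4=>grp=4  r:1=>rB=0,tig=0,lo=1
L=4*4+0=16  i=0*2+1=1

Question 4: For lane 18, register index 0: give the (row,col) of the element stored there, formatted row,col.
18: gid=4,tid=2
[0] (2*2+0+0,4) = (4,4)

4,4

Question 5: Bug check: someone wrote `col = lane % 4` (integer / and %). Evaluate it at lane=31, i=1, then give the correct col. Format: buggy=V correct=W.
buggy=3 correct=7

`lane % 4`[31,1]⇒3
lane 31⇒31/4=7, 31 mod 4=3
i=1  r:2·3+1+0⇒7  c:7
col: 3 vs 7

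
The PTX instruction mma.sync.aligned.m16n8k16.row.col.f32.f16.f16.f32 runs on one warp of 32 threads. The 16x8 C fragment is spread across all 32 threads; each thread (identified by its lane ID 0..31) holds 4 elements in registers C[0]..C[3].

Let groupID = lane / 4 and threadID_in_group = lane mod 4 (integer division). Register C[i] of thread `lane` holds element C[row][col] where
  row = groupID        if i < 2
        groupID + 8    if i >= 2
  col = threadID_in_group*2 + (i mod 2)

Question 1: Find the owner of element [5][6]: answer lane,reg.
23,0

r=5->g=5,rb=0  c=6->t=3,b0=0
L=5*4+3=23  i=0*2+0=0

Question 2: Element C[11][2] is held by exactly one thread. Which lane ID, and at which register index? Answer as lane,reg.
13,2

r=11⇒gr=3,Rb=1  c=2⇒th=1,odd=0
L=3*4+1=13  i=1*2+0=2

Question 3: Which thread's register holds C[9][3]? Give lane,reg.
r:9=>grp=1,rB=1  c:3=>tig=1,lo=1
L=1*4+1=5  i=1*2+1=3

5,3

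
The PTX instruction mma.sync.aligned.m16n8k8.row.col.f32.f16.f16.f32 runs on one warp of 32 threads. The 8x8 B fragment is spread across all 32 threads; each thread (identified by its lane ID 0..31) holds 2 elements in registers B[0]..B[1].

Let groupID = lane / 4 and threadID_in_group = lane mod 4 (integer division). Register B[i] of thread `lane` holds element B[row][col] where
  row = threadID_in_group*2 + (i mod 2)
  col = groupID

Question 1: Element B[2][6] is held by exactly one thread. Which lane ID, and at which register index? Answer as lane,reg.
c=6⇒gr=6  r=2⇒th=1,odd=0
L=6*4+1=25  i=0=0

25,0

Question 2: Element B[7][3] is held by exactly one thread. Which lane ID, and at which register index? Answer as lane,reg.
c=3→G=3  r=7→T=3,p=1
L=3*4+3=15  i=1=1

15,1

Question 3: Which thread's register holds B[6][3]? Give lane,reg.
c=3->g=3  r=6->t=3,b0=0
L=3*4+3=15  i=0=0

15,0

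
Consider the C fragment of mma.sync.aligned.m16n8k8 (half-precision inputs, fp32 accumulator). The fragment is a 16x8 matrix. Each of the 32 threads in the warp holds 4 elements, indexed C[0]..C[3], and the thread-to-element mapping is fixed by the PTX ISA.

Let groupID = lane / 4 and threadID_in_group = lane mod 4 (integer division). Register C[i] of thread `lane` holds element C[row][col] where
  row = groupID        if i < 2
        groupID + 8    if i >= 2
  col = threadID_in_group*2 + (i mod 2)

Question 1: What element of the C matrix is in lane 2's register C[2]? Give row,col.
8,4

lane 2: gid=0 (2/4), tid=2 (2%4)
i=2: r=0+8=8, c=2*2+0=4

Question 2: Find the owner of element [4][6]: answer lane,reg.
r: 4->gid=4,r8=0  c: 6->tid=3,i&1=0
L=4*4+3=19  i=0*2+0=0

19,0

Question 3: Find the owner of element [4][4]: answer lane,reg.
18,0

r=4->g=4,rb=0  c=4->t=2,b0=0
L=4*4+2=18  i=0*2+0=0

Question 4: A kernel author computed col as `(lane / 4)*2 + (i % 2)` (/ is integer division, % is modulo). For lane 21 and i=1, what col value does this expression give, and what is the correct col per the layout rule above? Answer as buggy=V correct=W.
buggy=11 correct=3

`(lane / 4)*2 + (i % 2)`[21,1]->11
21: g=5,t=1
[1] (5+0,1*2+1) = (5,3)
col: 11 vs 3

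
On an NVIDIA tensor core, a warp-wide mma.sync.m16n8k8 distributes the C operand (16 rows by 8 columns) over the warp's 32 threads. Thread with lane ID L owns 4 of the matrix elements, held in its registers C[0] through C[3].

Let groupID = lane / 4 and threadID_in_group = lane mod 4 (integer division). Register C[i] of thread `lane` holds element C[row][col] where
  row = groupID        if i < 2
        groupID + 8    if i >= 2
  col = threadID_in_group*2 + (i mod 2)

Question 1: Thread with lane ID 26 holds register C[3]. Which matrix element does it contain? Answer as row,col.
lane 26: g=6 (26/4), t=2 (26%4)
i=3: r=6+8=14, c=2*2+1=5

14,5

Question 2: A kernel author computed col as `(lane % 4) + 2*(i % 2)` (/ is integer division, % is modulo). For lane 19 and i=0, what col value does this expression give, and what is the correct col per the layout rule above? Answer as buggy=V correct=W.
`(lane % 4) + 2*(i % 2)`[19,0]⇒3
lane 19: gr=4 (19/4), th=3 (19%4)
i=0: r=4+0=4, c=3*2+0=6
col: 3 vs 6

buggy=3 correct=6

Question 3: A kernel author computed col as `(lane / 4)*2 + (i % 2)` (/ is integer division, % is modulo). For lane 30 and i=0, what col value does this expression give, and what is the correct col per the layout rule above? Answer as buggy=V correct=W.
buggy=14 correct=4

`(lane / 4)*2 + (i % 2)`[30,0]⇒14
30: gr=7,th=2
[0] (7+0,2*2+0) = (7,4)
col: 14 vs 4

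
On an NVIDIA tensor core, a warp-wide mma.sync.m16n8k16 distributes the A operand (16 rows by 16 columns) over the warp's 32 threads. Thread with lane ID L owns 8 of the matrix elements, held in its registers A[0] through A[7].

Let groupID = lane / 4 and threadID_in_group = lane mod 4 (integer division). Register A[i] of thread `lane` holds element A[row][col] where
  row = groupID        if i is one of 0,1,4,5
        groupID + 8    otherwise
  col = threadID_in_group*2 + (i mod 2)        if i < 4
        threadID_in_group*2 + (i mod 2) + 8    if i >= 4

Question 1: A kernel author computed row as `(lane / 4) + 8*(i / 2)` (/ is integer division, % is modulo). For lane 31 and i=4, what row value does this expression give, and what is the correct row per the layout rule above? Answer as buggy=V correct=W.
buggy=23 correct=7

`(lane / 4) + 8*(i / 2)`[31,4]->23
lane 31: g=7 (31/4), t=3 (31%4)
i=4: r=7+0=7, c=3*2+0+8=14
row: 23 vs 7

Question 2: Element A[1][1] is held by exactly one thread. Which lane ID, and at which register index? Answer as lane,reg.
4,1

r:1=>grp=1,rB=0  c:1=>cB=0,tig=0,lo=1
L=1*4+0=4  i=0*4+0*2+1=1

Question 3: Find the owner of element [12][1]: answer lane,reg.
16,3

r: 12->gid=4,r8=1  c: 1->c8=0,tid=0,i&1=1
L=4*4+0=16  i=0*4+1*2+1=3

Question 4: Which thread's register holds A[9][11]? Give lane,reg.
r: 9->gid=1,r8=1  c: 11->c8=1,tid=1,i&1=1
L=1*4+1=5  i=1*4+1*2+1=7

5,7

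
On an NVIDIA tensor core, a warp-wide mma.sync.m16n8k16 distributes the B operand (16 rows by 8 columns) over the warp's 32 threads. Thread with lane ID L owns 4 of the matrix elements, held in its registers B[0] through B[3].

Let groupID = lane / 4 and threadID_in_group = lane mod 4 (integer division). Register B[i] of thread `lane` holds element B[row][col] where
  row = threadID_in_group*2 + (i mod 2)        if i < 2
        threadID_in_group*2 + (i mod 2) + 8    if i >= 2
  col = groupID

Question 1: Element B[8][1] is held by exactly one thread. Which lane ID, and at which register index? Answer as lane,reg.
4,2

c: 1->gid=1  r: 8->r8=1,tid=0,i&1=0
L=1*4+0=4  i=1*2+0=2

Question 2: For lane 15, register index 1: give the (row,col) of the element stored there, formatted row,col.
7,3

15: gr=3,th=3
[1] (3*2+1+0,3) = (7,3)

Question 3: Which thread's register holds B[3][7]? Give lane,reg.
c=7->g=7  r=3->rb=0,t=1,b0=1
L=7*4+1=29  i=0*2+1=1

29,1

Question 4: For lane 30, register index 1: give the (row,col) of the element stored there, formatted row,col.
lane 30→30/4=7, 30 mod 4=2
i=1  r:2·2+1+0→5  c:7

5,7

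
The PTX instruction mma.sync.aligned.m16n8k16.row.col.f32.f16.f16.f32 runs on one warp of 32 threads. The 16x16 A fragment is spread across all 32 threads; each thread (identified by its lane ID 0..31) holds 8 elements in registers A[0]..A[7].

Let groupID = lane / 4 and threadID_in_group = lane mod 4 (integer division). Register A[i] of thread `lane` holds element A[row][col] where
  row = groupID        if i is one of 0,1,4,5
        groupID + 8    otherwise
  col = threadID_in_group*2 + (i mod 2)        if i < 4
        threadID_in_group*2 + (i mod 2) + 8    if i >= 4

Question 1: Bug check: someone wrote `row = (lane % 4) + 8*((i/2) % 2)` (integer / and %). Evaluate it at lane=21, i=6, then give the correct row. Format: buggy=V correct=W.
buggy=9 correct=13

`(lane % 4) + 8*((i/2) % 2)`[21,6]->9
L=21->gid=21>>2=5, tid=21&3=1
[6]->row 5+8=13  col 1·2+0+8=10
row: 9 vs 13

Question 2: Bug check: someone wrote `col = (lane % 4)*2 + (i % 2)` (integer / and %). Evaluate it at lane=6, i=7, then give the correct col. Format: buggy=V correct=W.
buggy=5 correct=13

`(lane % 4)*2 + (i % 2)`[6,7]->5
lane 6->6/4=1, 6 mod 4=2
i=7  r:1+8->9  c:2·2+1+8->13
col: 5 vs 13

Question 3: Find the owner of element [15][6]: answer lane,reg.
31,2

r: 15->gid=7,r8=1  c: 6->c8=0,tid=3,i&1=0
L=7*4+3=31  i=0*4+1*2+0=2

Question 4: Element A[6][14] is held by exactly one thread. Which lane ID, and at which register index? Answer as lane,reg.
27,4

r=6->g=6,rb=0  c=14->cb=1,t=3,b0=0
L=6*4+3=27  i=1*4+0*2+0=4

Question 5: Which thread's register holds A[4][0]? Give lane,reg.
r=4⇒gr=4,Rb=0  c=0⇒Cb=0,th=0,odd=0
L=4*4+0=16  i=0*4+0*2+0=0

16,0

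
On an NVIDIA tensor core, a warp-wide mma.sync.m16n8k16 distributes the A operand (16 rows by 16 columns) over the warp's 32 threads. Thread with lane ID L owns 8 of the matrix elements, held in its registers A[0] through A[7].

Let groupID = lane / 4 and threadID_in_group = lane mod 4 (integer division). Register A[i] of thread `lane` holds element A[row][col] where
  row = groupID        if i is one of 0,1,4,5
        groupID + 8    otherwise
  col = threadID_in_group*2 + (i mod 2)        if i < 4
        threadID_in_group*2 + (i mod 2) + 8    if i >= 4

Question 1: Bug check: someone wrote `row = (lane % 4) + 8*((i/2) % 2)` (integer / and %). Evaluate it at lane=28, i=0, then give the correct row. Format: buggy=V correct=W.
buggy=0 correct=7

`(lane % 4) + 8*((i/2) % 2)`[28,0]=>0
lane 28: grp=7 (28/4), tig=0 (28%4)
i=0: r=7+0=7, c=0*2+0+0=0
row: 0 vs 7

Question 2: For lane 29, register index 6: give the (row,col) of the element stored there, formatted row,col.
29: grp=7,tig=1
[6] (7+8,1*2+0+8) = (15,10)

15,10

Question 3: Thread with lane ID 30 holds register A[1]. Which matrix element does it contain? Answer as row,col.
L=30⇒gr=30>>2=7, th=30&3=2
[1]⇒row 7+0=7  col 2·2+1+0=5

7,5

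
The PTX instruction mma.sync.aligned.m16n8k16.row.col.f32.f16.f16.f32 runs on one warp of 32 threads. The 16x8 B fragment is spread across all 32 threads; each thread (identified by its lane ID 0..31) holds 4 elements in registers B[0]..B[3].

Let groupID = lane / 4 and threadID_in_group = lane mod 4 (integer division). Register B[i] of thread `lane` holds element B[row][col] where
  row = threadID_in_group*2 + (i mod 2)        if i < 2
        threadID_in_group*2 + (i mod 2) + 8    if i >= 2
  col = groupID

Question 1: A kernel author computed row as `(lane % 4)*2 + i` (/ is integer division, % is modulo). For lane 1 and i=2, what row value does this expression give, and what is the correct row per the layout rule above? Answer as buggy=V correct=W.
buggy=4 correct=10

`(lane % 4)*2 + i`[1,2]->4
lane 1->1/4=0, 1 mod 4=1
i=2  r:2·1+0+8->10  c:0
row: 4 vs 10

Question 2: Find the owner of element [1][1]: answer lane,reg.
4,1

c:1=>grp=1  r:1=>rB=0,tig=0,lo=1
L=1*4+0=4  i=0*2+1=1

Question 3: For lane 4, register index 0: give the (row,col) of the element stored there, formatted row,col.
0,1

4: grp=1,tig=0
[0] (0*2+0+0,1) = (0,1)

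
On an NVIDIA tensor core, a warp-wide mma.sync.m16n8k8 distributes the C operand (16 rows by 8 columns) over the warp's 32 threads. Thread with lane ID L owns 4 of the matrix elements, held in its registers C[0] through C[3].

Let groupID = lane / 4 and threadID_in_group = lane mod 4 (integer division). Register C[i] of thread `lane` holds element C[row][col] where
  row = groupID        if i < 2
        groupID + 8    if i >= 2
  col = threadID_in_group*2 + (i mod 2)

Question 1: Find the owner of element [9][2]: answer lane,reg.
r=9→G=1,rhi=1  c=2→T=1,p=0
L=1*4+1=5  i=1*2+0=2

5,2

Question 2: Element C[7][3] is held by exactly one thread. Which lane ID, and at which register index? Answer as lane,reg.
r=7→G=7,rhi=0  c=3→T=1,p=1
L=7*4+1=29  i=0*2+1=1

29,1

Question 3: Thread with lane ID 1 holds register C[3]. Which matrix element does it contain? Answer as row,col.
8,3

L=1→G=1>>2=0, T=1&3=1
[3]→row 0+8=8  col 1·2+1=3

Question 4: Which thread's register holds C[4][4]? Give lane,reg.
18,0

r=4→G=4,rhi=0  c=4→T=2,p=0
L=4*4+2=18  i=0*2+0=0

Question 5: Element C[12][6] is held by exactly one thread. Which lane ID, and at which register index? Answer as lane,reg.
19,2

r: 12->gid=4,r8=1  c: 6->tid=3,i&1=0
L=4*4+3=19  i=1*2+0=2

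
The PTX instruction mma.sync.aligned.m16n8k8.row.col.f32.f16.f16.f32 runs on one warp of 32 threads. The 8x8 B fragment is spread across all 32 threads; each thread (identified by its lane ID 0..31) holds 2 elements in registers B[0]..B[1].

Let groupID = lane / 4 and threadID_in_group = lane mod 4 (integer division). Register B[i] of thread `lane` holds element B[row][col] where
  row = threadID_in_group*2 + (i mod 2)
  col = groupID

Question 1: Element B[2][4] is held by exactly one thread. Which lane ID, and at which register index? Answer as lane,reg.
17,0

c=4→G=4  r=2→T=1,p=0
L=4*4+1=17  i=0=0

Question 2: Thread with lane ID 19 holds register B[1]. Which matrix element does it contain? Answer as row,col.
19: gid=4,tid=3
[1] (3*2+1,4) = (7,4)

7,4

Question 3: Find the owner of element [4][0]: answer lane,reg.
2,0

c=0->g=0  r=4->t=2,b0=0
L=0*4+2=2  i=0=0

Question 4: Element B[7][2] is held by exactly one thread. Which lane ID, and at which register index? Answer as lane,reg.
c:2=>grp=2  r:7=>tig=3,lo=1
L=2*4+3=11  i=1=1

11,1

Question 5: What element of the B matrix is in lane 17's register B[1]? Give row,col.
lane 17: g=4 (17/4), t=1 (17%4)
i=1: r=1*2+1=3, c=g=4

3,4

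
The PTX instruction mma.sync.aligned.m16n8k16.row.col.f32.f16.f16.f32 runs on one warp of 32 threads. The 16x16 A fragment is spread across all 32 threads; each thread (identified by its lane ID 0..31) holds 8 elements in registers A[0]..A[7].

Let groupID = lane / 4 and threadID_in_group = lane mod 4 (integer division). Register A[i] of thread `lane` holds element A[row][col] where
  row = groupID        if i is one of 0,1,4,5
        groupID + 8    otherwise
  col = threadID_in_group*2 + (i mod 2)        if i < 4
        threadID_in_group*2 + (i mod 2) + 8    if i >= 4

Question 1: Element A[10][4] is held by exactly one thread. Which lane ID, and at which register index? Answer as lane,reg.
10,2

r=10→G=2,rhi=1  c=4→chi=0,T=2,p=0
L=2*4+2=10  i=0*4+1*2+0=2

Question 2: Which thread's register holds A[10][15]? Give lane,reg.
11,7

r:10=>grp=2,rB=1  c:15=>cB=1,tig=3,lo=1
L=2*4+3=11  i=1*4+1*2+1=7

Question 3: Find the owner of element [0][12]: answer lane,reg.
r=0⇒gr=0,Rb=0  c=12⇒Cb=1,th=2,odd=0
L=0*4+2=2  i=1*4+0*2+0=4

2,4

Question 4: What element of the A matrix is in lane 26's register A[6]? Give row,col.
14,12

lane 26→26/4=6, 26 mod 4=2
i=6  r:6+8→14  c:2·2+0+8→12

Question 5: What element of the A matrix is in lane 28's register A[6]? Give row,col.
15,8

lane 28: gr=7 (28/4), th=0 (28%4)
i=6: r=7+8=15, c=0*2+0+8=8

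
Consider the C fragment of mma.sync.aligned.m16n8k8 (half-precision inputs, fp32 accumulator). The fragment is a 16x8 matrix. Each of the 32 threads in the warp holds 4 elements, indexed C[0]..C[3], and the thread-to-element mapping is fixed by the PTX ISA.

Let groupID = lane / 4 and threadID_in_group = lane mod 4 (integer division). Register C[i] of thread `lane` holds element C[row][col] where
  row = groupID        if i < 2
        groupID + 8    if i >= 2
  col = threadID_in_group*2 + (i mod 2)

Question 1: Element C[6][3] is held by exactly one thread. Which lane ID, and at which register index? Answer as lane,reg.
25,1

r:6=>grp=6,rB=0  c:3=>tig=1,lo=1
L=6*4+1=25  i=0*2+1=1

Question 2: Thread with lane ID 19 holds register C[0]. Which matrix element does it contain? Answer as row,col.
L=19->gid=19>>2=4, tid=19&3=3
[0]->row 4+0=4  col 3·2+0=6

4,6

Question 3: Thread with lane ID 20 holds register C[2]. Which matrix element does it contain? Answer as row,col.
lane 20⇒20/4=5, 20 mod 4=0
i=2  r:5+8⇒13  c:2·0+0⇒0

13,0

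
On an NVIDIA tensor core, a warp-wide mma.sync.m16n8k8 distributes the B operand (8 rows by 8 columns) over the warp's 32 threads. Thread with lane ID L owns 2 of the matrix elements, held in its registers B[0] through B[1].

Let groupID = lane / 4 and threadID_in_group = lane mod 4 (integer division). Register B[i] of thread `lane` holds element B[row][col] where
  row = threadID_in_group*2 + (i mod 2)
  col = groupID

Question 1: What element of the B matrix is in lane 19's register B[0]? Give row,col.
L=19→G=19>>2=4, T=19&3=3
[0]→row 3·2+0=6  col G=4

6,4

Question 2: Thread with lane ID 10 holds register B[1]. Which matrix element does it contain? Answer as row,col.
L=10=>grp=10>>2=2, tig=10&3=2
[1]=>row 2·2+1=5  col grp=2

5,2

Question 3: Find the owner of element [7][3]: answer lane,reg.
c: 3->gid=3  r: 7->tid=3,i&1=1
L=3*4+3=15  i=1=1

15,1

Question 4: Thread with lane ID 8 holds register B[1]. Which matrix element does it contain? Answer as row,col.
L=8→G=8>>2=2, T=8&3=0
[1]→row 0·2+1=1  col G=2

1,2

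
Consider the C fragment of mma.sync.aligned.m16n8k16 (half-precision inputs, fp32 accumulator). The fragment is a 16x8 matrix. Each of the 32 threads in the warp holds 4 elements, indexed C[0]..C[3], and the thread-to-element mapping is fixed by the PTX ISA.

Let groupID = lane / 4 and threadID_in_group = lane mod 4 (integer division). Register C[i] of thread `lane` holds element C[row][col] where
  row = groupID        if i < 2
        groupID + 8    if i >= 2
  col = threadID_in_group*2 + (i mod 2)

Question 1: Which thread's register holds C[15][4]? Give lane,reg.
r=15⇒gr=7,Rb=1  c=4⇒th=2,odd=0
L=7*4+2=30  i=1*2+0=2

30,2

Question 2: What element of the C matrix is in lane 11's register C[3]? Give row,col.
L=11->g=11>>2=2, t=11&3=3
[3]->row 2+8=10  col 3·2+1=7

10,7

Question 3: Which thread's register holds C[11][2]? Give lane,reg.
13,2

r=11⇒gr=3,Rb=1  c=2⇒th=1,odd=0
L=3*4+1=13  i=1*2+0=2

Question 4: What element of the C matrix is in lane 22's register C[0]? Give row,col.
5,4

L=22->gid=22>>2=5, tid=22&3=2
[0]->row 5+0=5  col 2·2+0=4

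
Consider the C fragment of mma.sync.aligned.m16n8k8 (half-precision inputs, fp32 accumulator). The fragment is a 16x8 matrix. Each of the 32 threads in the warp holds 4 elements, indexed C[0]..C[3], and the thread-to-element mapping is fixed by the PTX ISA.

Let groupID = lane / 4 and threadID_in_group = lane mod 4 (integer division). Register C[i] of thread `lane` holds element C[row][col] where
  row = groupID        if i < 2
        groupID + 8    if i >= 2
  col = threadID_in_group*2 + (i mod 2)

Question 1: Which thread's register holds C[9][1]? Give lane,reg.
r:9=>grp=1,rB=1  c:1=>tig=0,lo=1
L=1*4+0=4  i=1*2+1=3

4,3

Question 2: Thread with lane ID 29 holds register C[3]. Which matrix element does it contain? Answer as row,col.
15,3

29: gid=7,tid=1
[3] (7+8,1*2+1) = (15,3)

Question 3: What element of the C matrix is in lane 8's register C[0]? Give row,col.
L=8->g=8>>2=2, t=8&3=0
[0]->row 2+0=2  col 0·2+0=0

2,0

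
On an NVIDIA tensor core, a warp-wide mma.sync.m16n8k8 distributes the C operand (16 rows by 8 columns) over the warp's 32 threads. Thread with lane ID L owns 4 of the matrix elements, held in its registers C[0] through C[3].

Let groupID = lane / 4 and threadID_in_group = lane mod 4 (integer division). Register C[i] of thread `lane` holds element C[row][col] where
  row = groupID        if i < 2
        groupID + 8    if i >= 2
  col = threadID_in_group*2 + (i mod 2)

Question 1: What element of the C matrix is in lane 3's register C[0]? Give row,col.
lane 3: G=0 (3/4), T=3 (3%4)
i=0: r=0+0=0, c=3*2+0=6

0,6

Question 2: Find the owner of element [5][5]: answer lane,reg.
r:5=>grp=5,rB=0  c:5=>tig=2,lo=1
L=5*4+2=22  i=0*2+1=1

22,1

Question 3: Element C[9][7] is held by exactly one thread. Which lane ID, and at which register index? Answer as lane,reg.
7,3

r:9=>grp=1,rB=1  c:7=>tig=3,lo=1
L=1*4+3=7  i=1*2+1=3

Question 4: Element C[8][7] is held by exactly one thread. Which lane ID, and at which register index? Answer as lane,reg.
r=8⇒gr=0,Rb=1  c=7⇒th=3,odd=1
L=0*4+3=3  i=1*2+1=3

3,3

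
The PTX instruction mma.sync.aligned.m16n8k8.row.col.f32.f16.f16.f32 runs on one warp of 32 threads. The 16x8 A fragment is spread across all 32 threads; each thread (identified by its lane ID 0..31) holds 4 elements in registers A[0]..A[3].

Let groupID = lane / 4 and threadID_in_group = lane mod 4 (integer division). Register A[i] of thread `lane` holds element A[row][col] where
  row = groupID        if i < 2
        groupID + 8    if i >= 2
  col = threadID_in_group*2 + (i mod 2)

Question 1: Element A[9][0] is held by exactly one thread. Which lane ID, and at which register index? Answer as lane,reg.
4,2

r=9⇒gr=1,Rb=1  c=0⇒th=0,odd=0
L=1*4+0=4  i=1*2+0=2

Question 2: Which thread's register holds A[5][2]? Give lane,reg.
21,0

r:5=>grp=5,rB=0  c:2=>tig=1,lo=0
L=5*4+1=21  i=0*2+0=0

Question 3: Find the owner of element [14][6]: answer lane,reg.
27,2

r: 14->gid=6,r8=1  c: 6->tid=3,i&1=0
L=6*4+3=27  i=1*2+0=2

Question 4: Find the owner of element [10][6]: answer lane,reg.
11,2

r:10=>grp=2,rB=1  c:6=>tig=3,lo=0
L=2*4+3=11  i=1*2+0=2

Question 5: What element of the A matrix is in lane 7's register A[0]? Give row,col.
1,6

lane 7: G=1 (7/4), T=3 (7%4)
i=0: r=1+0=1, c=3*2+0=6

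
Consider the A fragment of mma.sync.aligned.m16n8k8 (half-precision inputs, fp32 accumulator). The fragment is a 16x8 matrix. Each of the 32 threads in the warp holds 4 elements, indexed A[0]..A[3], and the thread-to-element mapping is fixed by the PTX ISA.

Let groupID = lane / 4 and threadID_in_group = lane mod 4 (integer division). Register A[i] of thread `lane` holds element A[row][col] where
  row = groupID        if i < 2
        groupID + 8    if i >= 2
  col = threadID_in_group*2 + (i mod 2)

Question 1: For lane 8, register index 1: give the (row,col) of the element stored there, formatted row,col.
8: g=2,t=0
[1] (2+0,0*2+1) = (2,1)

2,1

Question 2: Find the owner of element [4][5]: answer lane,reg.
r=4→G=4,rhi=0  c=5→T=2,p=1
L=4*4+2=18  i=0*2+1=1

18,1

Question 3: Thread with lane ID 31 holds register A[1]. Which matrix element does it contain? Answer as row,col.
7,7

lane 31: g=7 (31/4), t=3 (31%4)
i=1: r=7+0=7, c=3*2+1=7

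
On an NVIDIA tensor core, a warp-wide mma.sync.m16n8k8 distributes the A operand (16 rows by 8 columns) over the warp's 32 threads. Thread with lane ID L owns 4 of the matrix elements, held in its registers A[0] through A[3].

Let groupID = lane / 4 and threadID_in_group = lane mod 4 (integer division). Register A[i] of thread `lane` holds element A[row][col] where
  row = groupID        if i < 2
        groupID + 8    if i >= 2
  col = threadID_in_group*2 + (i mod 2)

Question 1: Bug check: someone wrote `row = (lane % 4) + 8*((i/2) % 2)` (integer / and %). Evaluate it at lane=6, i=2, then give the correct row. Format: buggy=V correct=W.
buggy=10 correct=9

`(lane % 4) + 8*((i/2) % 2)`[6,2]->10
L=6->g=6>>2=1, t=6&3=2
[2]->row 1+8=9  col 2·2+0=4
row: 10 vs 9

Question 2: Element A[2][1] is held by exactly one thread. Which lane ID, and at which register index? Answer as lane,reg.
8,1

r=2->g=2,rb=0  c=1->t=0,b0=1
L=2*4+0=8  i=0*2+1=1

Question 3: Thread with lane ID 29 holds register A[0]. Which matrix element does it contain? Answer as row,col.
7,2

L=29=>grp=29>>2=7, tig=29&3=1
[0]=>row 7+0=7  col 1·2+0=2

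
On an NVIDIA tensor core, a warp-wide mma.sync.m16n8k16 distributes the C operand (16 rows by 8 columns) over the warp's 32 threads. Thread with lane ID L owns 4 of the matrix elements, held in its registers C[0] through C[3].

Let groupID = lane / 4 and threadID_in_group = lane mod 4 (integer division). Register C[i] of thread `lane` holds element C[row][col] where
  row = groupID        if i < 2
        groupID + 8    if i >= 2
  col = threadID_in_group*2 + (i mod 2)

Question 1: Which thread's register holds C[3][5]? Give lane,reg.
14,1

r=3->g=3,rb=0  c=5->t=2,b0=1
L=3*4+2=14  i=0*2+1=1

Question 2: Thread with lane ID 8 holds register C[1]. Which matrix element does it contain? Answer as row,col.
lane 8->8/4=2, 8 mod 4=0
i=1  r:2+0->2  c:2·0+1->1

2,1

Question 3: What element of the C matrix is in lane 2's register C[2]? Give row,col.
8,4

2: grp=0,tig=2
[2] (0+8,2*2+0) = (8,4)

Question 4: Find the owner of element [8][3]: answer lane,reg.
r=8→G=0,rhi=1  c=3→T=1,p=1
L=0*4+1=1  i=1*2+1=3

1,3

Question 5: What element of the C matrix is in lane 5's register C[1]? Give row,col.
1,3

lane 5: G=1 (5/4), T=1 (5%4)
i=1: r=1+0=1, c=1*2+1=3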